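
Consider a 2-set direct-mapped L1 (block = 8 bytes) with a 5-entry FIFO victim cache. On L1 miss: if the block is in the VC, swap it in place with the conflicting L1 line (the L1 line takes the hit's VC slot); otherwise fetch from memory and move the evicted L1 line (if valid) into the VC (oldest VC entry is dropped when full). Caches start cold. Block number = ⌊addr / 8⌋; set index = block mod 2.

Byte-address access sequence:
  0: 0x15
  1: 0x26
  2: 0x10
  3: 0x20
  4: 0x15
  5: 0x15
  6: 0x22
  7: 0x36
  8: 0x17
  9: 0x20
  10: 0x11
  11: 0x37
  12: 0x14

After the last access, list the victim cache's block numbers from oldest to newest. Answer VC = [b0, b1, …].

VC = [6, 4]

#0 0x15→b2/s0 MISS; vc=[]
#1 0x26→b4/s0 MISS; vc=[2]
#2 0x10→b2/s0 VC-HIT; vc=[4]
#3 0x20→b4/s0 VC-HIT; vc=[2]
#4 0x15→b2/s0 VC-HIT; vc=[4]
#5 0x15→b2/s0 L1-HIT; vc=[4]
#6 0x22→b4/s0 VC-HIT; vc=[2]
#7 0x36→b6/s0 MISS; vc=[2,4]
#8 0x17→b2/s0 VC-HIT; vc=[6,4]
#9 0x20→b4/s0 VC-HIT; vc=[6,2]
#10 0x11→b2/s0 VC-HIT; vc=[6,4]
#11 0x37→b6/s0 VC-HIT; vc=[2,4]
#12 0x14→b2/s0 VC-HIT; vc=[6,4]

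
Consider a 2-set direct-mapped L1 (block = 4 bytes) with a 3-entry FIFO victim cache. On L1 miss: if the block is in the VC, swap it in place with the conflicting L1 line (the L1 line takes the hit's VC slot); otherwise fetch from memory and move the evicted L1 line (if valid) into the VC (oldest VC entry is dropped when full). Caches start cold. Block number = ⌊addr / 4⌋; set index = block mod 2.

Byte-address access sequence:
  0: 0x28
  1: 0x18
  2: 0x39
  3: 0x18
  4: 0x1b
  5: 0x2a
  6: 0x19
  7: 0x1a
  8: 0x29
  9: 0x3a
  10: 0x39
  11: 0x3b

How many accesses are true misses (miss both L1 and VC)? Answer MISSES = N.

#0 0x28→b10/s0 MISS; vc=[]
#1 0x18→b6/s0 MISS; vc=[10]
#2 0x39→b14/s0 MISS; vc=[10,6]
#3 0x18→b6/s0 VC-HIT; vc=[10,14]
#4 0x1b→b6/s0 L1-HIT; vc=[10,14]
#5 0x2a→b10/s0 VC-HIT; vc=[6,14]
#6 0x19→b6/s0 VC-HIT; vc=[10,14]
#7 0x1a→b6/s0 L1-HIT; vc=[10,14]
#8 0x29→b10/s0 VC-HIT; vc=[6,14]
#9 0x3a→b14/s0 VC-HIT; vc=[6,10]
#10 0x39→b14/s0 L1-HIT; vc=[6,10]
#11 0x3b→b14/s0 L1-HIT; vc=[6,10]

MISSES = 3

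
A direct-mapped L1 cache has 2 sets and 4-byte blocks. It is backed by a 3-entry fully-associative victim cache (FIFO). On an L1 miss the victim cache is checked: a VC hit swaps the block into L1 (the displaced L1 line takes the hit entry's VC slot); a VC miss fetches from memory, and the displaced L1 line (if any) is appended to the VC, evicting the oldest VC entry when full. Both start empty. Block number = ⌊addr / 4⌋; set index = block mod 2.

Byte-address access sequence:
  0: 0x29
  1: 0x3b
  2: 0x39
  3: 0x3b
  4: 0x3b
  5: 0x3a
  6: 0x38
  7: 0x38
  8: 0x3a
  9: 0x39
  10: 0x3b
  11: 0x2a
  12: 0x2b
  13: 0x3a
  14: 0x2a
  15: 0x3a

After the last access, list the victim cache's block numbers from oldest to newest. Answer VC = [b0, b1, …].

#0 0x29→b10/s0 MISS; vc=[]
#1 0x3b→b14/s0 MISS; vc=[10]
#2 0x39→b14/s0 L1-HIT; vc=[10]
#3 0x3b→b14/s0 L1-HIT; vc=[10]
#4 0x3b→b14/s0 L1-HIT; vc=[10]
#5 0x3a→b14/s0 L1-HIT; vc=[10]
#6 0x38→b14/s0 L1-HIT; vc=[10]
#7 0x38→b14/s0 L1-HIT; vc=[10]
#8 0x3a→b14/s0 L1-HIT; vc=[10]
#9 0x39→b14/s0 L1-HIT; vc=[10]
#10 0x3b→b14/s0 L1-HIT; vc=[10]
#11 0x2a→b10/s0 VC-HIT; vc=[14]
#12 0x2b→b10/s0 L1-HIT; vc=[14]
#13 0x3a→b14/s0 VC-HIT; vc=[10]
#14 0x2a→b10/s0 VC-HIT; vc=[14]
#15 0x3a→b14/s0 VC-HIT; vc=[10]

VC = [10]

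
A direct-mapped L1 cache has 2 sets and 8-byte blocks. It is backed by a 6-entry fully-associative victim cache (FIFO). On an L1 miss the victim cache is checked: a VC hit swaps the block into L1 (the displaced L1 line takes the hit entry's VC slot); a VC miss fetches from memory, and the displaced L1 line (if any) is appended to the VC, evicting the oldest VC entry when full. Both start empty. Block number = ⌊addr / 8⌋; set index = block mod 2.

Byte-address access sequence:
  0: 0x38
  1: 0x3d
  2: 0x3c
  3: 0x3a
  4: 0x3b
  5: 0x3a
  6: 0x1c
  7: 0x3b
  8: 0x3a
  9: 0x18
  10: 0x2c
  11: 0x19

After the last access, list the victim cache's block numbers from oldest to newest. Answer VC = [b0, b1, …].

0: 0x38 (blk 7, set 1) → MISS  vc=[]
1: 0x3d (blk 7, set 1) → L1-HIT  vc=[]
2: 0x3c (blk 7, set 1) → L1-HIT  vc=[]
3: 0x3a (blk 7, set 1) → L1-HIT  vc=[]
4: 0x3b (blk 7, set 1) → L1-HIT  vc=[]
5: 0x3a (blk 7, set 1) → L1-HIT  vc=[]
6: 0x1c (blk 3, set 1) → MISS  vc=[7]
7: 0x3b (blk 7, set 1) → VC-HIT  vc=[3]
8: 0x3a (blk 7, set 1) → L1-HIT  vc=[3]
9: 0x18 (blk 3, set 1) → VC-HIT  vc=[7]
10: 0x2c (blk 5, set 1) → MISS  vc=[7, 3]
11: 0x19 (blk 3, set 1) → VC-HIT  vc=[7, 5]

VC = [7, 5]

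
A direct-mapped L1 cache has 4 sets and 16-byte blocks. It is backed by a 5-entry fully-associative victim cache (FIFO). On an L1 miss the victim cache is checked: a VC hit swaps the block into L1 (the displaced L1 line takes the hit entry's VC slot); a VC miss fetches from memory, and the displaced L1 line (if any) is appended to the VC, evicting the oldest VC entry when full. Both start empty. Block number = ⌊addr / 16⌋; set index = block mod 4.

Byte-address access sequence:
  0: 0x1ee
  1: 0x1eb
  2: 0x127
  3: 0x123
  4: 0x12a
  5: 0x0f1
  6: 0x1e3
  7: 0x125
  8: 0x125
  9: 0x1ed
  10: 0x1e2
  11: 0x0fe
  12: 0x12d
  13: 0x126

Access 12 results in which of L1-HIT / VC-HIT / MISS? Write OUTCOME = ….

#0 0x1ee→b30/s2 MISS; vc=[]
#1 0x1eb→b30/s2 L1-HIT; vc=[]
#2 0x127→b18/s2 MISS; vc=[30]
#3 0x123→b18/s2 L1-HIT; vc=[30]
#4 0x12a→b18/s2 L1-HIT; vc=[30]
#5 0xf1→b15/s3 MISS; vc=[30]
#6 0x1e3→b30/s2 VC-HIT; vc=[18]
#7 0x125→b18/s2 VC-HIT; vc=[30]
#8 0x125→b18/s2 L1-HIT; vc=[30]
#9 0x1ed→b30/s2 VC-HIT; vc=[18]
#10 0x1e2→b30/s2 L1-HIT; vc=[18]
#11 0xfe→b15/s3 L1-HIT; vc=[18]
#12 0x12d→b18/s2 VC-HIT; vc=[30]
#13 0x126→b18/s2 L1-HIT; vc=[30]

OUTCOME = VC-HIT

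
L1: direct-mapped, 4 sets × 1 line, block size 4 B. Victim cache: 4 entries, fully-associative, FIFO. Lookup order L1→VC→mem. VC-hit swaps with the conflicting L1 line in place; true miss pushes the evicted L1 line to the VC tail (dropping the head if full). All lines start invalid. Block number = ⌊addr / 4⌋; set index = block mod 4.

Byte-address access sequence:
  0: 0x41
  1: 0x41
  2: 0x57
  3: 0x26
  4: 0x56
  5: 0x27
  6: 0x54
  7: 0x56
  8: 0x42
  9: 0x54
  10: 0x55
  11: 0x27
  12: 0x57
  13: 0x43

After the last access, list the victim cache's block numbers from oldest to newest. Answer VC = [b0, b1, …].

VC = [9]

#0 0x41→b16/s0 MISS; vc=[]
#1 0x41→b16/s0 L1-HIT; vc=[]
#2 0x57→b21/s1 MISS; vc=[]
#3 0x26→b9/s1 MISS; vc=[21]
#4 0x56→b21/s1 VC-HIT; vc=[9]
#5 0x27→b9/s1 VC-HIT; vc=[21]
#6 0x54→b21/s1 VC-HIT; vc=[9]
#7 0x56→b21/s1 L1-HIT; vc=[9]
#8 0x42→b16/s0 L1-HIT; vc=[9]
#9 0x54→b21/s1 L1-HIT; vc=[9]
#10 0x55→b21/s1 L1-HIT; vc=[9]
#11 0x27→b9/s1 VC-HIT; vc=[21]
#12 0x57→b21/s1 VC-HIT; vc=[9]
#13 0x43→b16/s0 L1-HIT; vc=[9]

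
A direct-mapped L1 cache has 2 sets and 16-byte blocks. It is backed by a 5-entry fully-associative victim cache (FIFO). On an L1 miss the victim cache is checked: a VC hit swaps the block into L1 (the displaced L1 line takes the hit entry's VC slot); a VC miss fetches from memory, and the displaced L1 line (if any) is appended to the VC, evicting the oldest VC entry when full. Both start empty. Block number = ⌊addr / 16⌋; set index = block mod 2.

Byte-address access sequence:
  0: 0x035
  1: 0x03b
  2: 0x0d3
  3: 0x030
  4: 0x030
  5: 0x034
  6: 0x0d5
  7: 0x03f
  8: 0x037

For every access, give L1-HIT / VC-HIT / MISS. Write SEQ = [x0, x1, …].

SEQ = [MISS, L1-HIT, MISS, VC-HIT, L1-HIT, L1-HIT, VC-HIT, VC-HIT, L1-HIT]

  [0] addr=0x35 blk=3 s=1: MISS | VC []
  [1] addr=0x3b blk=3 s=1: L1-HIT | VC []
  [2] addr=0xd3 blk=13 s=1: MISS | VC [3]
  [3] addr=0x30 blk=3 s=1: VC-HIT | VC [13]
  [4] addr=0x30 blk=3 s=1: L1-HIT | VC [13]
  [5] addr=0x34 blk=3 s=1: L1-HIT | VC [13]
  [6] addr=0xd5 blk=13 s=1: VC-HIT | VC [3]
  [7] addr=0x3f blk=3 s=1: VC-HIT | VC [13]
  [8] addr=0x37 blk=3 s=1: L1-HIT | VC [13]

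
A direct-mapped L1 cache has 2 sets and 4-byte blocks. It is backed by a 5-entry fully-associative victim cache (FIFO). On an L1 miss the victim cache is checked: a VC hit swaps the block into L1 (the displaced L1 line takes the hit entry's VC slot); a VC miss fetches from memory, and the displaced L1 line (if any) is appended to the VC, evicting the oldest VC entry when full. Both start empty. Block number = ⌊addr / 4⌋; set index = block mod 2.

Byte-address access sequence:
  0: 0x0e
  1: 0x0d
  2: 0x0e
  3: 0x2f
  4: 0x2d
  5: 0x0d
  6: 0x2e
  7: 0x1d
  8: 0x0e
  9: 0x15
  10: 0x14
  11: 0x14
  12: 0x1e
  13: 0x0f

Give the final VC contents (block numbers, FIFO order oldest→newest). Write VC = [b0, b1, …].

VC = [5, 11, 7]

  [0] addr=0xe blk=3 s=1: MISS | VC []
  [1] addr=0xd blk=3 s=1: L1-HIT | VC []
  [2] addr=0xe blk=3 s=1: L1-HIT | VC []
  [3] addr=0x2f blk=11 s=1: MISS | VC [3]
  [4] addr=0x2d blk=11 s=1: L1-HIT | VC [3]
  [5] addr=0xd blk=3 s=1: VC-HIT | VC [11]
  [6] addr=0x2e blk=11 s=1: VC-HIT | VC [3]
  [7] addr=0x1d blk=7 s=1: MISS | VC [3, 11]
  [8] addr=0xe blk=3 s=1: VC-HIT | VC [7, 11]
  [9] addr=0x15 blk=5 s=1: MISS | VC [7, 11, 3]
  [10] addr=0x14 blk=5 s=1: L1-HIT | VC [7, 11, 3]
  [11] addr=0x14 blk=5 s=1: L1-HIT | VC [7, 11, 3]
  [12] addr=0x1e blk=7 s=1: VC-HIT | VC [5, 11, 3]
  [13] addr=0xf blk=3 s=1: VC-HIT | VC [5, 11, 7]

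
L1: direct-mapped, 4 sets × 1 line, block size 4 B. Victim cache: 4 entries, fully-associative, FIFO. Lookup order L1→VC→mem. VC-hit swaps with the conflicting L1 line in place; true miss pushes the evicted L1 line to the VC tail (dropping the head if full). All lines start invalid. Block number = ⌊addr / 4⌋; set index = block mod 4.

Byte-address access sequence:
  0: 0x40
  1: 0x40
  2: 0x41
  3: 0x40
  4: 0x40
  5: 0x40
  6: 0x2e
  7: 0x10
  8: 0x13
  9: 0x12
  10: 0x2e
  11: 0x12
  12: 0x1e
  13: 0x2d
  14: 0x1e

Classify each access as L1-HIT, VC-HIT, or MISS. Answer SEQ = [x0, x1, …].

#0 0x40→b16/s0 MISS; vc=[]
#1 0x40→b16/s0 L1-HIT; vc=[]
#2 0x41→b16/s0 L1-HIT; vc=[]
#3 0x40→b16/s0 L1-HIT; vc=[]
#4 0x40→b16/s0 L1-HIT; vc=[]
#5 0x40→b16/s0 L1-HIT; vc=[]
#6 0x2e→b11/s3 MISS; vc=[]
#7 0x10→b4/s0 MISS; vc=[16]
#8 0x13→b4/s0 L1-HIT; vc=[16]
#9 0x12→b4/s0 L1-HIT; vc=[16]
#10 0x2e→b11/s3 L1-HIT; vc=[16]
#11 0x12→b4/s0 L1-HIT; vc=[16]
#12 0x1e→b7/s3 MISS; vc=[16,11]
#13 0x2d→b11/s3 VC-HIT; vc=[16,7]
#14 0x1e→b7/s3 VC-HIT; vc=[16,11]

SEQ = [MISS, L1-HIT, L1-HIT, L1-HIT, L1-HIT, L1-HIT, MISS, MISS, L1-HIT, L1-HIT, L1-HIT, L1-HIT, MISS, VC-HIT, VC-HIT]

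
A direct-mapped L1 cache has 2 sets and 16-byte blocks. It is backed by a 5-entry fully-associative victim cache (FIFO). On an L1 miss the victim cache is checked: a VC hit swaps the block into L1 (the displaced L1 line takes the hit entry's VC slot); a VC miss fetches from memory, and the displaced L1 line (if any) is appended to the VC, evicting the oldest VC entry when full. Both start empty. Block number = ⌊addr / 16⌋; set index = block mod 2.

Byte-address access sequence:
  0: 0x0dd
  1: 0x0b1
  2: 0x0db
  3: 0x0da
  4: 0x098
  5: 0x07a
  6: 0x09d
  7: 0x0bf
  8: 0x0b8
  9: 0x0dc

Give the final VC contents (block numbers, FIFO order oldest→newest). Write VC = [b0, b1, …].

VC = [9, 11, 7]

#0 0xdd→b13/s1 MISS; vc=[]
#1 0xb1→b11/s1 MISS; vc=[13]
#2 0xdb→b13/s1 VC-HIT; vc=[11]
#3 0xda→b13/s1 L1-HIT; vc=[11]
#4 0x98→b9/s1 MISS; vc=[11,13]
#5 0x7a→b7/s1 MISS; vc=[11,13,9]
#6 0x9d→b9/s1 VC-HIT; vc=[11,13,7]
#7 0xbf→b11/s1 VC-HIT; vc=[9,13,7]
#8 0xb8→b11/s1 L1-HIT; vc=[9,13,7]
#9 0xdc→b13/s1 VC-HIT; vc=[9,11,7]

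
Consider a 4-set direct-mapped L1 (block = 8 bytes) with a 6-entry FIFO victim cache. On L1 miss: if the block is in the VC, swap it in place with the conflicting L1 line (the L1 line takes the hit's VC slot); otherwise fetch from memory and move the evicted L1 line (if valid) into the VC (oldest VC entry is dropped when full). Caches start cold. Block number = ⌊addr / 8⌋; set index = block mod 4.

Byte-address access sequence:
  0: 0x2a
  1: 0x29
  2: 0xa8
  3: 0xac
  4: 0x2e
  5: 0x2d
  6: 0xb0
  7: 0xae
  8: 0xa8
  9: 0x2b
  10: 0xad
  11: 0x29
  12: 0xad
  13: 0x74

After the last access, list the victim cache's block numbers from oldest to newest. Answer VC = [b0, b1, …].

  [0] addr=0x2a blk=5 s=1: MISS | VC []
  [1] addr=0x29 blk=5 s=1: L1-HIT | VC []
  [2] addr=0xa8 blk=21 s=1: MISS | VC [5]
  [3] addr=0xac blk=21 s=1: L1-HIT | VC [5]
  [4] addr=0x2e blk=5 s=1: VC-HIT | VC [21]
  [5] addr=0x2d blk=5 s=1: L1-HIT | VC [21]
  [6] addr=0xb0 blk=22 s=2: MISS | VC [21]
  [7] addr=0xae blk=21 s=1: VC-HIT | VC [5]
  [8] addr=0xa8 blk=21 s=1: L1-HIT | VC [5]
  [9] addr=0x2b blk=5 s=1: VC-HIT | VC [21]
  [10] addr=0xad blk=21 s=1: VC-HIT | VC [5]
  [11] addr=0x29 blk=5 s=1: VC-HIT | VC [21]
  [12] addr=0xad blk=21 s=1: VC-HIT | VC [5]
  [13] addr=0x74 blk=14 s=2: MISS | VC [5, 22]

VC = [5, 22]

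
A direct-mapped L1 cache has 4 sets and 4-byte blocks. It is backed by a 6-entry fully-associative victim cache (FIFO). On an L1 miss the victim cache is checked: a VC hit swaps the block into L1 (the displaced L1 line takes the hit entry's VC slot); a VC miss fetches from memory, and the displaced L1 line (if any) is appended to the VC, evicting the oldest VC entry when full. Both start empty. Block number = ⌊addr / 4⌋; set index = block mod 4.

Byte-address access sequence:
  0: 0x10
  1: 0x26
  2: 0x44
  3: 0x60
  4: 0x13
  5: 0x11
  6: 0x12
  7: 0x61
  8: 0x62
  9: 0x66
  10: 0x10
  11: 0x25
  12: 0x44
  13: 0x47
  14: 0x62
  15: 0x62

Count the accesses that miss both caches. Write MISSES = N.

MISSES = 5

  [0] addr=0x10 blk=4 s=0: MISS | VC []
  [1] addr=0x26 blk=9 s=1: MISS | VC []
  [2] addr=0x44 blk=17 s=1: MISS | VC [9]
  [3] addr=0x60 blk=24 s=0: MISS | VC [9, 4]
  [4] addr=0x13 blk=4 s=0: VC-HIT | VC [9, 24]
  [5] addr=0x11 blk=4 s=0: L1-HIT | VC [9, 24]
  [6] addr=0x12 blk=4 s=0: L1-HIT | VC [9, 24]
  [7] addr=0x61 blk=24 s=0: VC-HIT | VC [9, 4]
  [8] addr=0x62 blk=24 s=0: L1-HIT | VC [9, 4]
  [9] addr=0x66 blk=25 s=1: MISS | VC [9, 4, 17]
  [10] addr=0x10 blk=4 s=0: VC-HIT | VC [9, 24, 17]
  [11] addr=0x25 blk=9 s=1: VC-HIT | VC [25, 24, 17]
  [12] addr=0x44 blk=17 s=1: VC-HIT | VC [25, 24, 9]
  [13] addr=0x47 blk=17 s=1: L1-HIT | VC [25, 24, 9]
  [14] addr=0x62 blk=24 s=0: VC-HIT | VC [25, 4, 9]
  [15] addr=0x62 blk=24 s=0: L1-HIT | VC [25, 4, 9]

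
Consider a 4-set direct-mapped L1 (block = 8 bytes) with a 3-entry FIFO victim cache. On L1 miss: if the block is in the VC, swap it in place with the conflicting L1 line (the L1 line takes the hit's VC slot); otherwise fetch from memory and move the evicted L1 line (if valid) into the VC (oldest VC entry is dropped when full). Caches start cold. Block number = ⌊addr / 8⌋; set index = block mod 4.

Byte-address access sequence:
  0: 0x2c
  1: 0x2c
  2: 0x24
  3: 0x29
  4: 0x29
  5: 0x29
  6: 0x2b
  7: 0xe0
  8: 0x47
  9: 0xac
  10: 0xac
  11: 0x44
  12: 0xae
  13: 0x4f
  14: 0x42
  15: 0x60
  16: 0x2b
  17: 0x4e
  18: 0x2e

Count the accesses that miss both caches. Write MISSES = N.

0: 0x2c (blk 5, set 1) → MISS  vc=[]
1: 0x2c (blk 5, set 1) → L1-HIT  vc=[]
2: 0x24 (blk 4, set 0) → MISS  vc=[]
3: 0x29 (blk 5, set 1) → L1-HIT  vc=[]
4: 0x29 (blk 5, set 1) → L1-HIT  vc=[]
5: 0x29 (blk 5, set 1) → L1-HIT  vc=[]
6: 0x2b (blk 5, set 1) → L1-HIT  vc=[]
7: 0xe0 (blk 28, set 0) → MISS  vc=[4]
8: 0x47 (blk 8, set 0) → MISS  vc=[4, 28]
9: 0xac (blk 21, set 1) → MISS  vc=[4, 28, 5]
10: 0xac (blk 21, set 1) → L1-HIT  vc=[4, 28, 5]
11: 0x44 (blk 8, set 0) → L1-HIT  vc=[4, 28, 5]
12: 0xae (blk 21, set 1) → L1-HIT  vc=[4, 28, 5]
13: 0x4f (blk 9, set 1) → MISS  vc=[28, 5, 21]
14: 0x42 (blk 8, set 0) → L1-HIT  vc=[28, 5, 21]
15: 0x60 (blk 12, set 0) → MISS  vc=[5, 21, 8]
16: 0x2b (blk 5, set 1) → VC-HIT  vc=[9, 21, 8]
17: 0x4e (blk 9, set 1) → VC-HIT  vc=[5, 21, 8]
18: 0x2e (blk 5, set 1) → VC-HIT  vc=[9, 21, 8]

MISSES = 7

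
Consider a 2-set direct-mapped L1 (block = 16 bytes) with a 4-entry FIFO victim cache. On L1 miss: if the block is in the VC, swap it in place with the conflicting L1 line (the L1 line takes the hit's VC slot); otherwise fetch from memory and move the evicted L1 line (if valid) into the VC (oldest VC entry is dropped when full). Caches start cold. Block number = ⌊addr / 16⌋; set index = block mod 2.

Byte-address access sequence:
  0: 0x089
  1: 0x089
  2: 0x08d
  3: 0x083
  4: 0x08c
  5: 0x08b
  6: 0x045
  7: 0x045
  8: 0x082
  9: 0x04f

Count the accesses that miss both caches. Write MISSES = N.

  [0] addr=0x89 blk=8 s=0: MISS | VC []
  [1] addr=0x89 blk=8 s=0: L1-HIT | VC []
  [2] addr=0x8d blk=8 s=0: L1-HIT | VC []
  [3] addr=0x83 blk=8 s=0: L1-HIT | VC []
  [4] addr=0x8c blk=8 s=0: L1-HIT | VC []
  [5] addr=0x8b blk=8 s=0: L1-HIT | VC []
  [6] addr=0x45 blk=4 s=0: MISS | VC [8]
  [7] addr=0x45 blk=4 s=0: L1-HIT | VC [8]
  [8] addr=0x82 blk=8 s=0: VC-HIT | VC [4]
  [9] addr=0x4f blk=4 s=0: VC-HIT | VC [8]

MISSES = 2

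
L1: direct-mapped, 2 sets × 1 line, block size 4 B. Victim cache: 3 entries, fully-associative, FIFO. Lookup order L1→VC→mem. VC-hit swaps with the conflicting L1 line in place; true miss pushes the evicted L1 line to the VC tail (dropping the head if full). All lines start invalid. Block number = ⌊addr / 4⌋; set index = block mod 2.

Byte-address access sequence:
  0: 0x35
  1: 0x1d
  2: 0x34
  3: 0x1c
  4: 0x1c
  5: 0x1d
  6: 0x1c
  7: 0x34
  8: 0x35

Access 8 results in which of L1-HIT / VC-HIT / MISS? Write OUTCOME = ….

OUTCOME = L1-HIT

0: 0x35 (blk 13, set 1) → MISS  vc=[]
1: 0x1d (blk 7, set 1) → MISS  vc=[13]
2: 0x34 (blk 13, set 1) → VC-HIT  vc=[7]
3: 0x1c (blk 7, set 1) → VC-HIT  vc=[13]
4: 0x1c (blk 7, set 1) → L1-HIT  vc=[13]
5: 0x1d (blk 7, set 1) → L1-HIT  vc=[13]
6: 0x1c (blk 7, set 1) → L1-HIT  vc=[13]
7: 0x34 (blk 13, set 1) → VC-HIT  vc=[7]
8: 0x35 (blk 13, set 1) → L1-HIT  vc=[7]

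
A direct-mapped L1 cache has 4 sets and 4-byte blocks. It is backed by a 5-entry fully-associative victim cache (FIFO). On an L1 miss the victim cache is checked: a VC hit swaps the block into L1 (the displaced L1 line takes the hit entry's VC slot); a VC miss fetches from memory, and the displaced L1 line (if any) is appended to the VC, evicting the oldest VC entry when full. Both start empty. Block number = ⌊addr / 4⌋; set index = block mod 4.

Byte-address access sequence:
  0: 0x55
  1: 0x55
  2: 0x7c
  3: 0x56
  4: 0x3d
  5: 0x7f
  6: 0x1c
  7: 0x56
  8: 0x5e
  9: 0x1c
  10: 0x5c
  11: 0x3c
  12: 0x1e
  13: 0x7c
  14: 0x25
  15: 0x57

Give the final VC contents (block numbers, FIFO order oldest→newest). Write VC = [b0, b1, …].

VC = [23, 7, 15, 9]

0: 0x55 (blk 21, set 1) → MISS  vc=[]
1: 0x55 (blk 21, set 1) → L1-HIT  vc=[]
2: 0x7c (blk 31, set 3) → MISS  vc=[]
3: 0x56 (blk 21, set 1) → L1-HIT  vc=[]
4: 0x3d (blk 15, set 3) → MISS  vc=[31]
5: 0x7f (blk 31, set 3) → VC-HIT  vc=[15]
6: 0x1c (blk 7, set 3) → MISS  vc=[15, 31]
7: 0x56 (blk 21, set 1) → L1-HIT  vc=[15, 31]
8: 0x5e (blk 23, set 3) → MISS  vc=[15, 31, 7]
9: 0x1c (blk 7, set 3) → VC-HIT  vc=[15, 31, 23]
10: 0x5c (blk 23, set 3) → VC-HIT  vc=[15, 31, 7]
11: 0x3c (blk 15, set 3) → VC-HIT  vc=[23, 31, 7]
12: 0x1e (blk 7, set 3) → VC-HIT  vc=[23, 31, 15]
13: 0x7c (blk 31, set 3) → VC-HIT  vc=[23, 7, 15]
14: 0x25 (blk 9, set 1) → MISS  vc=[23, 7, 15, 21]
15: 0x57 (blk 21, set 1) → VC-HIT  vc=[23, 7, 15, 9]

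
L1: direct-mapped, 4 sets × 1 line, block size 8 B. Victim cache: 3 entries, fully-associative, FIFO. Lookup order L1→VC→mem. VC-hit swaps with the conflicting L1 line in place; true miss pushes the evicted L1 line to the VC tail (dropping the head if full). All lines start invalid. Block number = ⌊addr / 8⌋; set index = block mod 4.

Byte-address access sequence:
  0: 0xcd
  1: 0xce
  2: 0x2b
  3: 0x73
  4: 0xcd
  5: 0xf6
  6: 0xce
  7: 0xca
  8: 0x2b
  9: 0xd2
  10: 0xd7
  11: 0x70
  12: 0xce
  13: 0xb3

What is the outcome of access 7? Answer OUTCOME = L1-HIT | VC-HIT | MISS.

  [0] addr=0xcd blk=25 s=1: MISS | VC []
  [1] addr=0xce blk=25 s=1: L1-HIT | VC []
  [2] addr=0x2b blk=5 s=1: MISS | VC [25]
  [3] addr=0x73 blk=14 s=2: MISS | VC [25]
  [4] addr=0xcd blk=25 s=1: VC-HIT | VC [5]
  [5] addr=0xf6 blk=30 s=2: MISS | VC [5, 14]
  [6] addr=0xce blk=25 s=1: L1-HIT | VC [5, 14]
  [7] addr=0xca blk=25 s=1: L1-HIT | VC [5, 14]
  [8] addr=0x2b blk=5 s=1: VC-HIT | VC [25, 14]
  [9] addr=0xd2 blk=26 s=2: MISS | VC [25, 14, 30]
  [10] addr=0xd7 blk=26 s=2: L1-HIT | VC [25, 14, 30]
  [11] addr=0x70 blk=14 s=2: VC-HIT | VC [25, 26, 30]
  [12] addr=0xce blk=25 s=1: VC-HIT | VC [5, 26, 30]
  [13] addr=0xb3 blk=22 s=2: MISS | VC [26, 30, 14]

OUTCOME = L1-HIT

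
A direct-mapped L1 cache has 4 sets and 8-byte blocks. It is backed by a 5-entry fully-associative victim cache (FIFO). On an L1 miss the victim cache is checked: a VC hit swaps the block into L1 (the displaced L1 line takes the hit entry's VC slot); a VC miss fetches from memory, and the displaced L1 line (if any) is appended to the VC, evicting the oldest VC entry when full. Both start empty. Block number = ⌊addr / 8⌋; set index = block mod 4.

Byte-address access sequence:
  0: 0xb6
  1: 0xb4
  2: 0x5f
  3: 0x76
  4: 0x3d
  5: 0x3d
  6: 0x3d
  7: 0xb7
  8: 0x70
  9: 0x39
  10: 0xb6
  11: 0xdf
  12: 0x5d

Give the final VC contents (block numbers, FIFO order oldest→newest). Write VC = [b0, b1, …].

VC = [14, 27, 7]

#0 0xb6→b22/s2 MISS; vc=[]
#1 0xb4→b22/s2 L1-HIT; vc=[]
#2 0x5f→b11/s3 MISS; vc=[]
#3 0x76→b14/s2 MISS; vc=[22]
#4 0x3d→b7/s3 MISS; vc=[22,11]
#5 0x3d→b7/s3 L1-HIT; vc=[22,11]
#6 0x3d→b7/s3 L1-HIT; vc=[22,11]
#7 0xb7→b22/s2 VC-HIT; vc=[14,11]
#8 0x70→b14/s2 VC-HIT; vc=[22,11]
#9 0x39→b7/s3 L1-HIT; vc=[22,11]
#10 0xb6→b22/s2 VC-HIT; vc=[14,11]
#11 0xdf→b27/s3 MISS; vc=[14,11,7]
#12 0x5d→b11/s3 VC-HIT; vc=[14,27,7]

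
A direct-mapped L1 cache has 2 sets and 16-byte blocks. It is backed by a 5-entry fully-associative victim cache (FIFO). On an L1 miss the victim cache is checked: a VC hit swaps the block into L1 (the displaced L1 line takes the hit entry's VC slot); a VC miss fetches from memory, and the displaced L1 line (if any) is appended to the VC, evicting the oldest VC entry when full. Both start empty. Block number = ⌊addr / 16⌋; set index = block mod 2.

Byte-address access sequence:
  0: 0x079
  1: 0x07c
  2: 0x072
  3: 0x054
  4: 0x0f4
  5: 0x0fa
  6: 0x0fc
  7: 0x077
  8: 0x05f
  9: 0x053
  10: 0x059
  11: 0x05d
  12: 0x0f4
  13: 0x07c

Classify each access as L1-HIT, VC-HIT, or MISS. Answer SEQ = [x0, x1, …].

SEQ = [MISS, L1-HIT, L1-HIT, MISS, MISS, L1-HIT, L1-HIT, VC-HIT, VC-HIT, L1-HIT, L1-HIT, L1-HIT, VC-HIT, VC-HIT]

0: 0x79 (blk 7, set 1) → MISS  vc=[]
1: 0x7c (blk 7, set 1) → L1-HIT  vc=[]
2: 0x72 (blk 7, set 1) → L1-HIT  vc=[]
3: 0x54 (blk 5, set 1) → MISS  vc=[7]
4: 0xf4 (blk 15, set 1) → MISS  vc=[7, 5]
5: 0xfa (blk 15, set 1) → L1-HIT  vc=[7, 5]
6: 0xfc (blk 15, set 1) → L1-HIT  vc=[7, 5]
7: 0x77 (blk 7, set 1) → VC-HIT  vc=[15, 5]
8: 0x5f (blk 5, set 1) → VC-HIT  vc=[15, 7]
9: 0x53 (blk 5, set 1) → L1-HIT  vc=[15, 7]
10: 0x59 (blk 5, set 1) → L1-HIT  vc=[15, 7]
11: 0x5d (blk 5, set 1) → L1-HIT  vc=[15, 7]
12: 0xf4 (blk 15, set 1) → VC-HIT  vc=[5, 7]
13: 0x7c (blk 7, set 1) → VC-HIT  vc=[5, 15]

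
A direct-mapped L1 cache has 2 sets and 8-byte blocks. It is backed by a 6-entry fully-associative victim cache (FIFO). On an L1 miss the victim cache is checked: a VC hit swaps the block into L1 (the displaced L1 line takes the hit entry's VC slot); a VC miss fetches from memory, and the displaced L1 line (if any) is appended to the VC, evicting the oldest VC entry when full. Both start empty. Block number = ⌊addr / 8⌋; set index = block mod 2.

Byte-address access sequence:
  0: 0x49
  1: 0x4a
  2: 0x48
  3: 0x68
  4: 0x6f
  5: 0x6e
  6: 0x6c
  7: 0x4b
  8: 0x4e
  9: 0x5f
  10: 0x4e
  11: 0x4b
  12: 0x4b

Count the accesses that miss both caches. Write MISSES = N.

#0 0x49→b9/s1 MISS; vc=[]
#1 0x4a→b9/s1 L1-HIT; vc=[]
#2 0x48→b9/s1 L1-HIT; vc=[]
#3 0x68→b13/s1 MISS; vc=[9]
#4 0x6f→b13/s1 L1-HIT; vc=[9]
#5 0x6e→b13/s1 L1-HIT; vc=[9]
#6 0x6c→b13/s1 L1-HIT; vc=[9]
#7 0x4b→b9/s1 VC-HIT; vc=[13]
#8 0x4e→b9/s1 L1-HIT; vc=[13]
#9 0x5f→b11/s1 MISS; vc=[13,9]
#10 0x4e→b9/s1 VC-HIT; vc=[13,11]
#11 0x4b→b9/s1 L1-HIT; vc=[13,11]
#12 0x4b→b9/s1 L1-HIT; vc=[13,11]

MISSES = 3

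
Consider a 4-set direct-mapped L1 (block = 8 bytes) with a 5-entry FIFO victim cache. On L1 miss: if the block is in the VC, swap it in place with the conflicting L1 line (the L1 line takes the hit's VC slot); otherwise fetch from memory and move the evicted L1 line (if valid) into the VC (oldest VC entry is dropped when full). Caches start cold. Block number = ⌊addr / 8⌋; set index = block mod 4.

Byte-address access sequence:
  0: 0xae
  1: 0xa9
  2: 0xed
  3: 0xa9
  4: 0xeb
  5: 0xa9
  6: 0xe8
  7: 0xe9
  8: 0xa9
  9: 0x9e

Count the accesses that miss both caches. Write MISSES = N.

MISSES = 3

  [0] addr=0xae blk=21 s=1: MISS | VC []
  [1] addr=0xa9 blk=21 s=1: L1-HIT | VC []
  [2] addr=0xed blk=29 s=1: MISS | VC [21]
  [3] addr=0xa9 blk=21 s=1: VC-HIT | VC [29]
  [4] addr=0xeb blk=29 s=1: VC-HIT | VC [21]
  [5] addr=0xa9 blk=21 s=1: VC-HIT | VC [29]
  [6] addr=0xe8 blk=29 s=1: VC-HIT | VC [21]
  [7] addr=0xe9 blk=29 s=1: L1-HIT | VC [21]
  [8] addr=0xa9 blk=21 s=1: VC-HIT | VC [29]
  [9] addr=0x9e blk=19 s=3: MISS | VC [29]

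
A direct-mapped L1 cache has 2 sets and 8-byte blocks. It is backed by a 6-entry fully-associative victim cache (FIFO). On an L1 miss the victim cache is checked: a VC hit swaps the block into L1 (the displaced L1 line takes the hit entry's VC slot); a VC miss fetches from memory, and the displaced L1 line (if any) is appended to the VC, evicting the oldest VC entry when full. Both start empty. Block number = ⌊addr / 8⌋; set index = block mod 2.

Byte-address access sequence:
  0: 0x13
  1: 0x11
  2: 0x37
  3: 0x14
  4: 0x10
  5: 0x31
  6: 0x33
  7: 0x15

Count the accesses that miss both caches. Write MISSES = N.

#0 0x13→b2/s0 MISS; vc=[]
#1 0x11→b2/s0 L1-HIT; vc=[]
#2 0x37→b6/s0 MISS; vc=[2]
#3 0x14→b2/s0 VC-HIT; vc=[6]
#4 0x10→b2/s0 L1-HIT; vc=[6]
#5 0x31→b6/s0 VC-HIT; vc=[2]
#6 0x33→b6/s0 L1-HIT; vc=[2]
#7 0x15→b2/s0 VC-HIT; vc=[6]

MISSES = 2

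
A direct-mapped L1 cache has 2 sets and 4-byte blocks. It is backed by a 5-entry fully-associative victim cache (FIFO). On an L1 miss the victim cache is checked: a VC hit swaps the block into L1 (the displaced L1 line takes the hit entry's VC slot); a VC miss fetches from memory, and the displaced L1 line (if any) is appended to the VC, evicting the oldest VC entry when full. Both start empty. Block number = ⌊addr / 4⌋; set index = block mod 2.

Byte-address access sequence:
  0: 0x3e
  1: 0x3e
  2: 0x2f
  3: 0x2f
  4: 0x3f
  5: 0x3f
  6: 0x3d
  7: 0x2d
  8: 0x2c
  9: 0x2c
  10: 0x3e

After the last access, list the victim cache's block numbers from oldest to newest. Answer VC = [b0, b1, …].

VC = [11]

  [0] addr=0x3e blk=15 s=1: MISS | VC []
  [1] addr=0x3e blk=15 s=1: L1-HIT | VC []
  [2] addr=0x2f blk=11 s=1: MISS | VC [15]
  [3] addr=0x2f blk=11 s=1: L1-HIT | VC [15]
  [4] addr=0x3f blk=15 s=1: VC-HIT | VC [11]
  [5] addr=0x3f blk=15 s=1: L1-HIT | VC [11]
  [6] addr=0x3d blk=15 s=1: L1-HIT | VC [11]
  [7] addr=0x2d blk=11 s=1: VC-HIT | VC [15]
  [8] addr=0x2c blk=11 s=1: L1-HIT | VC [15]
  [9] addr=0x2c blk=11 s=1: L1-HIT | VC [15]
  [10] addr=0x3e blk=15 s=1: VC-HIT | VC [11]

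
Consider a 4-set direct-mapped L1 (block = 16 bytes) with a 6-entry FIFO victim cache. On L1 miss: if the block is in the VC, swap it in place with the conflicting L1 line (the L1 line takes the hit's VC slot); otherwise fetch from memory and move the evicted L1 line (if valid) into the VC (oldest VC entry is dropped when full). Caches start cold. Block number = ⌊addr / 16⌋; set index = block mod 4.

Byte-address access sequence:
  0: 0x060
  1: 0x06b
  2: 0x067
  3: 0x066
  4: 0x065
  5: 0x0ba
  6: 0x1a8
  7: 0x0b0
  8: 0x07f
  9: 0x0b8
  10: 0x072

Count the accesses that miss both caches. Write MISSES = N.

MISSES = 4

#0 0x60→b6/s2 MISS; vc=[]
#1 0x6b→b6/s2 L1-HIT; vc=[]
#2 0x67→b6/s2 L1-HIT; vc=[]
#3 0x66→b6/s2 L1-HIT; vc=[]
#4 0x65→b6/s2 L1-HIT; vc=[]
#5 0xba→b11/s3 MISS; vc=[]
#6 0x1a8→b26/s2 MISS; vc=[6]
#7 0xb0→b11/s3 L1-HIT; vc=[6]
#8 0x7f→b7/s3 MISS; vc=[6,11]
#9 0xb8→b11/s3 VC-HIT; vc=[6,7]
#10 0x72→b7/s3 VC-HIT; vc=[6,11]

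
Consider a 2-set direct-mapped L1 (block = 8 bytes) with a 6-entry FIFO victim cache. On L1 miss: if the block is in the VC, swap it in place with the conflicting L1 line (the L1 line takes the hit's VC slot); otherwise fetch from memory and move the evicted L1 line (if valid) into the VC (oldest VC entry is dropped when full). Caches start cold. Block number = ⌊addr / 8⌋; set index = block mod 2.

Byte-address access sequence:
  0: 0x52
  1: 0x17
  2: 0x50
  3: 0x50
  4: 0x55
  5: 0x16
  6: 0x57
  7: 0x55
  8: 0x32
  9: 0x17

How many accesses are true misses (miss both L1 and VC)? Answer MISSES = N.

MISSES = 3

#0 0x52→b10/s0 MISS; vc=[]
#1 0x17→b2/s0 MISS; vc=[10]
#2 0x50→b10/s0 VC-HIT; vc=[2]
#3 0x50→b10/s0 L1-HIT; vc=[2]
#4 0x55→b10/s0 L1-HIT; vc=[2]
#5 0x16→b2/s0 VC-HIT; vc=[10]
#6 0x57→b10/s0 VC-HIT; vc=[2]
#7 0x55→b10/s0 L1-HIT; vc=[2]
#8 0x32→b6/s0 MISS; vc=[2,10]
#9 0x17→b2/s0 VC-HIT; vc=[6,10]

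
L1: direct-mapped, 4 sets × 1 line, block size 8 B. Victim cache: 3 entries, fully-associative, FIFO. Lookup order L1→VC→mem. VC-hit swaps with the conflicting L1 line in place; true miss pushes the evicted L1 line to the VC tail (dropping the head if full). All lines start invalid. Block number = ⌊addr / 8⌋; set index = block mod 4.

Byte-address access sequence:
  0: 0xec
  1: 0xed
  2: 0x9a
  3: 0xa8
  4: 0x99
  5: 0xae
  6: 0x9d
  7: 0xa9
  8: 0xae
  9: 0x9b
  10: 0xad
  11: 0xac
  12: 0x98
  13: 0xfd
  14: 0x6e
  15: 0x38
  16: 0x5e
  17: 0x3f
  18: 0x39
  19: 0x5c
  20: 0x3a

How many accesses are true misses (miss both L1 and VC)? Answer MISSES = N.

0: 0xec (blk 29, set 1) → MISS  vc=[]
1: 0xed (blk 29, set 1) → L1-HIT  vc=[]
2: 0x9a (blk 19, set 3) → MISS  vc=[]
3: 0xa8 (blk 21, set 1) → MISS  vc=[29]
4: 0x99 (blk 19, set 3) → L1-HIT  vc=[29]
5: 0xae (blk 21, set 1) → L1-HIT  vc=[29]
6: 0x9d (blk 19, set 3) → L1-HIT  vc=[29]
7: 0xa9 (blk 21, set 1) → L1-HIT  vc=[29]
8: 0xae (blk 21, set 1) → L1-HIT  vc=[29]
9: 0x9b (blk 19, set 3) → L1-HIT  vc=[29]
10: 0xad (blk 21, set 1) → L1-HIT  vc=[29]
11: 0xac (blk 21, set 1) → L1-HIT  vc=[29]
12: 0x98 (blk 19, set 3) → L1-HIT  vc=[29]
13: 0xfd (blk 31, set 3) → MISS  vc=[29, 19]
14: 0x6e (blk 13, set 1) → MISS  vc=[29, 19, 21]
15: 0x38 (blk 7, set 3) → MISS  vc=[19, 21, 31]
16: 0x5e (blk 11, set 3) → MISS  vc=[21, 31, 7]
17: 0x3f (blk 7, set 3) → VC-HIT  vc=[21, 31, 11]
18: 0x39 (blk 7, set 3) → L1-HIT  vc=[21, 31, 11]
19: 0x5c (blk 11, set 3) → VC-HIT  vc=[21, 31, 7]
20: 0x3a (blk 7, set 3) → VC-HIT  vc=[21, 31, 11]

MISSES = 7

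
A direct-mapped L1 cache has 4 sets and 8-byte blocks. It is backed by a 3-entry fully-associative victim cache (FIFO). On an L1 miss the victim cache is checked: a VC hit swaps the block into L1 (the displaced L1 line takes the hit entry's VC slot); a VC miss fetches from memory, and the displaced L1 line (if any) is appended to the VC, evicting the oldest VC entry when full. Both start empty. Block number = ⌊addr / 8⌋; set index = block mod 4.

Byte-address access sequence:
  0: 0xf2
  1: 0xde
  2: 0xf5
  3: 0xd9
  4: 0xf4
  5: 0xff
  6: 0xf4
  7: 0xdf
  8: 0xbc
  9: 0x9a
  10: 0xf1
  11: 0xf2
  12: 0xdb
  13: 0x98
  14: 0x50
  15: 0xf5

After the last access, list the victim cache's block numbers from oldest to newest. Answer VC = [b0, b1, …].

VC = [27, 23, 10]

#0 0xf2→b30/s2 MISS; vc=[]
#1 0xde→b27/s3 MISS; vc=[]
#2 0xf5→b30/s2 L1-HIT; vc=[]
#3 0xd9→b27/s3 L1-HIT; vc=[]
#4 0xf4→b30/s2 L1-HIT; vc=[]
#5 0xff→b31/s3 MISS; vc=[27]
#6 0xf4→b30/s2 L1-HIT; vc=[27]
#7 0xdf→b27/s3 VC-HIT; vc=[31]
#8 0xbc→b23/s3 MISS; vc=[31,27]
#9 0x9a→b19/s3 MISS; vc=[31,27,23]
#10 0xf1→b30/s2 L1-HIT; vc=[31,27,23]
#11 0xf2→b30/s2 L1-HIT; vc=[31,27,23]
#12 0xdb→b27/s3 VC-HIT; vc=[31,19,23]
#13 0x98→b19/s3 VC-HIT; vc=[31,27,23]
#14 0x50→b10/s2 MISS; vc=[27,23,30]
#15 0xf5→b30/s2 VC-HIT; vc=[27,23,10]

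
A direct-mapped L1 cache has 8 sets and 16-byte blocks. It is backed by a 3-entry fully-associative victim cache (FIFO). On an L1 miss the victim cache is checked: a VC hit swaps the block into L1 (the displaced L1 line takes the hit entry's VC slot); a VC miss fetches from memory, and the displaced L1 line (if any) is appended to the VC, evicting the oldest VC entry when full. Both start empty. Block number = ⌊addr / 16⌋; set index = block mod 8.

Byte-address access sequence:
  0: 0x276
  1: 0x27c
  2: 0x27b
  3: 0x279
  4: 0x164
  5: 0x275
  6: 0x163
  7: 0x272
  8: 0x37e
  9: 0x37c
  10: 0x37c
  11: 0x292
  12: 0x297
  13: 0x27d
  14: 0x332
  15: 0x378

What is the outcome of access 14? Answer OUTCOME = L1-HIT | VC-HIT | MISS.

#0 0x276→b39/s7 MISS; vc=[]
#1 0x27c→b39/s7 L1-HIT; vc=[]
#2 0x27b→b39/s7 L1-HIT; vc=[]
#3 0x279→b39/s7 L1-HIT; vc=[]
#4 0x164→b22/s6 MISS; vc=[]
#5 0x275→b39/s7 L1-HIT; vc=[]
#6 0x163→b22/s6 L1-HIT; vc=[]
#7 0x272→b39/s7 L1-HIT; vc=[]
#8 0x37e→b55/s7 MISS; vc=[39]
#9 0x37c→b55/s7 L1-HIT; vc=[39]
#10 0x37c→b55/s7 L1-HIT; vc=[39]
#11 0x292→b41/s1 MISS; vc=[39]
#12 0x297→b41/s1 L1-HIT; vc=[39]
#13 0x27d→b39/s7 VC-HIT; vc=[55]
#14 0x332→b51/s3 MISS; vc=[55]
#15 0x378→b55/s7 VC-HIT; vc=[39]

OUTCOME = MISS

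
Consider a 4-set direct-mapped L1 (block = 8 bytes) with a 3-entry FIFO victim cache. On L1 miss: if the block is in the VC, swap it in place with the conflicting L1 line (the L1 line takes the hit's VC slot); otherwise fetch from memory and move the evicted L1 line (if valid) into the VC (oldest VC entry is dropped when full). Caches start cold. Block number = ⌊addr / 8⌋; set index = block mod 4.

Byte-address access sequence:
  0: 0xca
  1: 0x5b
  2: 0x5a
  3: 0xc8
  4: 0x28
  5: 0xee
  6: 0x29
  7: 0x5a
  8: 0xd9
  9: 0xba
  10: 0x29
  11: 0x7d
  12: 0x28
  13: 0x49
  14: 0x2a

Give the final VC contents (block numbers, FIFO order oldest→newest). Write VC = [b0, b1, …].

  [0] addr=0xca blk=25 s=1: MISS | VC []
  [1] addr=0x5b blk=11 s=3: MISS | VC []
  [2] addr=0x5a blk=11 s=3: L1-HIT | VC []
  [3] addr=0xc8 blk=25 s=1: L1-HIT | VC []
  [4] addr=0x28 blk=5 s=1: MISS | VC [25]
  [5] addr=0xee blk=29 s=1: MISS | VC [25, 5]
  [6] addr=0x29 blk=5 s=1: VC-HIT | VC [25, 29]
  [7] addr=0x5a blk=11 s=3: L1-HIT | VC [25, 29]
  [8] addr=0xd9 blk=27 s=3: MISS | VC [25, 29, 11]
  [9] addr=0xba blk=23 s=3: MISS | VC [29, 11, 27]
  [10] addr=0x29 blk=5 s=1: L1-HIT | VC [29, 11, 27]
  [11] addr=0x7d blk=15 s=3: MISS | VC [11, 27, 23]
  [12] addr=0x28 blk=5 s=1: L1-HIT | VC [11, 27, 23]
  [13] addr=0x49 blk=9 s=1: MISS | VC [27, 23, 5]
  [14] addr=0x2a blk=5 s=1: VC-HIT | VC [27, 23, 9]

VC = [27, 23, 9]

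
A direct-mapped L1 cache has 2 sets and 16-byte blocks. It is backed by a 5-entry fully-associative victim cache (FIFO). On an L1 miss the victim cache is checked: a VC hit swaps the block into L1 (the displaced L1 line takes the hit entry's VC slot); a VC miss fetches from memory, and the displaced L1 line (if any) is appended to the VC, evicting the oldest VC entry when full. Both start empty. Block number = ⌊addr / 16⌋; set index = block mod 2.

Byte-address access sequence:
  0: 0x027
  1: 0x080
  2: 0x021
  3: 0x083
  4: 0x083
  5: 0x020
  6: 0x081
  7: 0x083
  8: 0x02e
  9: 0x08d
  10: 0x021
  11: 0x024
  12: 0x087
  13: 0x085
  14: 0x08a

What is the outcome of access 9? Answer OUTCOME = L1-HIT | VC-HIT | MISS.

OUTCOME = VC-HIT

#0 0x27→b2/s0 MISS; vc=[]
#1 0x80→b8/s0 MISS; vc=[2]
#2 0x21→b2/s0 VC-HIT; vc=[8]
#3 0x83→b8/s0 VC-HIT; vc=[2]
#4 0x83→b8/s0 L1-HIT; vc=[2]
#5 0x20→b2/s0 VC-HIT; vc=[8]
#6 0x81→b8/s0 VC-HIT; vc=[2]
#7 0x83→b8/s0 L1-HIT; vc=[2]
#8 0x2e→b2/s0 VC-HIT; vc=[8]
#9 0x8d→b8/s0 VC-HIT; vc=[2]
#10 0x21→b2/s0 VC-HIT; vc=[8]
#11 0x24→b2/s0 L1-HIT; vc=[8]
#12 0x87→b8/s0 VC-HIT; vc=[2]
#13 0x85→b8/s0 L1-HIT; vc=[2]
#14 0x8a→b8/s0 L1-HIT; vc=[2]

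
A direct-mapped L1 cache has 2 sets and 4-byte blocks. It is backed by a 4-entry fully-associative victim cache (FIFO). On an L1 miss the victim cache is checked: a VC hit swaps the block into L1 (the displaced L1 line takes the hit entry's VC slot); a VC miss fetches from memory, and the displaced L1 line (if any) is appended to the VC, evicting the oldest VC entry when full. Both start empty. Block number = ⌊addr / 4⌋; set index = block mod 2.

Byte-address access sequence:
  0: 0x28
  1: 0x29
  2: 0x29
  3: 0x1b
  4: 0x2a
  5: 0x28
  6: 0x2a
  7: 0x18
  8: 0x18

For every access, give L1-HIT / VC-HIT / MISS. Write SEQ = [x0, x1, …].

SEQ = [MISS, L1-HIT, L1-HIT, MISS, VC-HIT, L1-HIT, L1-HIT, VC-HIT, L1-HIT]

#0 0x28→b10/s0 MISS; vc=[]
#1 0x29→b10/s0 L1-HIT; vc=[]
#2 0x29→b10/s0 L1-HIT; vc=[]
#3 0x1b→b6/s0 MISS; vc=[10]
#4 0x2a→b10/s0 VC-HIT; vc=[6]
#5 0x28→b10/s0 L1-HIT; vc=[6]
#6 0x2a→b10/s0 L1-HIT; vc=[6]
#7 0x18→b6/s0 VC-HIT; vc=[10]
#8 0x18→b6/s0 L1-HIT; vc=[10]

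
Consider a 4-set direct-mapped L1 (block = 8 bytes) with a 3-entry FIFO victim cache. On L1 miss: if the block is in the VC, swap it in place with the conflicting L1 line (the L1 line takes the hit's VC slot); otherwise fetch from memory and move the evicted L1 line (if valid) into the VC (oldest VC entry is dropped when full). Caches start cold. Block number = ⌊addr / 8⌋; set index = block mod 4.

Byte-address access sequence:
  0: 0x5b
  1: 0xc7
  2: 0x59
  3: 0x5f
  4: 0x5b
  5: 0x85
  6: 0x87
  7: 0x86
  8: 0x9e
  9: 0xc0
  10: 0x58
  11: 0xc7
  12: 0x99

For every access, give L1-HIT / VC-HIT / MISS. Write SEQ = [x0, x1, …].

#0 0x5b→b11/s3 MISS; vc=[]
#1 0xc7→b24/s0 MISS; vc=[]
#2 0x59→b11/s3 L1-HIT; vc=[]
#3 0x5f→b11/s3 L1-HIT; vc=[]
#4 0x5b→b11/s3 L1-HIT; vc=[]
#5 0x85→b16/s0 MISS; vc=[24]
#6 0x87→b16/s0 L1-HIT; vc=[24]
#7 0x86→b16/s0 L1-HIT; vc=[24]
#8 0x9e→b19/s3 MISS; vc=[24,11]
#9 0xc0→b24/s0 VC-HIT; vc=[16,11]
#10 0x58→b11/s3 VC-HIT; vc=[16,19]
#11 0xc7→b24/s0 L1-HIT; vc=[16,19]
#12 0x99→b19/s3 VC-HIT; vc=[16,11]

SEQ = [MISS, MISS, L1-HIT, L1-HIT, L1-HIT, MISS, L1-HIT, L1-HIT, MISS, VC-HIT, VC-HIT, L1-HIT, VC-HIT]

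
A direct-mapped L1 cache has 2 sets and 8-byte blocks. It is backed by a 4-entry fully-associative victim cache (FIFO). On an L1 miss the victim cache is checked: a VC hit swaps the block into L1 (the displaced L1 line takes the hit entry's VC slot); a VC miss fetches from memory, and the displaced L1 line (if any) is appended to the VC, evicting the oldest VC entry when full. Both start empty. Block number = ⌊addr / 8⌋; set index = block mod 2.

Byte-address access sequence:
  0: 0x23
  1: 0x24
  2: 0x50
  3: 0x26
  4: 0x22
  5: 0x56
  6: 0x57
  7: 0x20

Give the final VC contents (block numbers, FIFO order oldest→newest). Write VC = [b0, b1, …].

VC = [10]

#0 0x23→b4/s0 MISS; vc=[]
#1 0x24→b4/s0 L1-HIT; vc=[]
#2 0x50→b10/s0 MISS; vc=[4]
#3 0x26→b4/s0 VC-HIT; vc=[10]
#4 0x22→b4/s0 L1-HIT; vc=[10]
#5 0x56→b10/s0 VC-HIT; vc=[4]
#6 0x57→b10/s0 L1-HIT; vc=[4]
#7 0x20→b4/s0 VC-HIT; vc=[10]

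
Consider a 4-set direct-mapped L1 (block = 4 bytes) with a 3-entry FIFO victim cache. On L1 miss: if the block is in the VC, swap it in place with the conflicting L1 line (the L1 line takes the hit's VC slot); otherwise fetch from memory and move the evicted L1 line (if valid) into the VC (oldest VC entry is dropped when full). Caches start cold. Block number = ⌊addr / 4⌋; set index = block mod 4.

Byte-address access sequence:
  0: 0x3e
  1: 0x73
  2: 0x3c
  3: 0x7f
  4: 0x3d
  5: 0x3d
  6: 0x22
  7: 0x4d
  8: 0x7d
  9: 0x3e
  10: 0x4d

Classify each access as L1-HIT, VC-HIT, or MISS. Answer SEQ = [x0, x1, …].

SEQ = [MISS, MISS, L1-HIT, MISS, VC-HIT, L1-HIT, MISS, MISS, VC-HIT, VC-HIT, VC-HIT]

  [0] addr=0x3e blk=15 s=3: MISS | VC []
  [1] addr=0x73 blk=28 s=0: MISS | VC []
  [2] addr=0x3c blk=15 s=3: L1-HIT | VC []
  [3] addr=0x7f blk=31 s=3: MISS | VC [15]
  [4] addr=0x3d blk=15 s=3: VC-HIT | VC [31]
  [5] addr=0x3d blk=15 s=3: L1-HIT | VC [31]
  [6] addr=0x22 blk=8 s=0: MISS | VC [31, 28]
  [7] addr=0x4d blk=19 s=3: MISS | VC [31, 28, 15]
  [8] addr=0x7d blk=31 s=3: VC-HIT | VC [19, 28, 15]
  [9] addr=0x3e blk=15 s=3: VC-HIT | VC [19, 28, 31]
  [10] addr=0x4d blk=19 s=3: VC-HIT | VC [15, 28, 31]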